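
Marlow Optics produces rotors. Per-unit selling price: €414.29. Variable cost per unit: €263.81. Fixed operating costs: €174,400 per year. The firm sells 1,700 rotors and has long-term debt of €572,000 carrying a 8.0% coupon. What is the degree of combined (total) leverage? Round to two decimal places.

7.17

At 1,700 units, contribution = 1,700 × €150.48 = €255,816.00.
EBIT = €255,816.00 − €174,400 = €81,416.00. Interest = €45,760.00.
DOL = €255,816.00 ÷ €81,416.00 = 3.1421; DFL = €81,416.00 ÷ €35,656.00 = 2.2834.
DCL = DOL × DFL = 3.1421 × 2.2834 = 7.1747.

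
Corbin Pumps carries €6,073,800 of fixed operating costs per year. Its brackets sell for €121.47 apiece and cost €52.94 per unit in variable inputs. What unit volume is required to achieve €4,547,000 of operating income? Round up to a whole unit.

154,981 brackets

Unit CM = price − variable cost = €121.47 − €52.94 = €68.53.
Required volume = (fixed costs + target profit) ÷ CM = (€6,073,800 + €4,547,000) ÷ €68.53 = 154,980.30, so 154,981 brackets.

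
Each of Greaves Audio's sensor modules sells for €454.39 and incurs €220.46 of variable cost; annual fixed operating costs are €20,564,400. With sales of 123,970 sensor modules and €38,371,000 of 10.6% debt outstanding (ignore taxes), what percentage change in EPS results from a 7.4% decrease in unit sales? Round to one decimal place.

At 123,970 units, contribution = 123,970 × €233.93 = €29,000,302.10.
EBIT = €29,000,302.10 − €20,564,400 = €8,435,902.10.
Interest = €4,067,326.00, so EBIT − I = €4,368,576.10.
Degree of combined leverage = contribution ÷ (EBIT − I) = €29,000,302.10 ÷ €4,368,576.10 = 6.6384.
EPS therefore changes by 6.6384 × (-7.4%) = -49.1%.

-49.1%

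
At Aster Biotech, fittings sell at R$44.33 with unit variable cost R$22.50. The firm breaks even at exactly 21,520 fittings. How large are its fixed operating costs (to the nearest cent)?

R$469,781.60

Unit CM = price − variable cost = R$44.33 − R$22.50 = R$21.83.
Fixed costs = break-even units × CM = 21,520 × R$21.83 = R$469,781.60.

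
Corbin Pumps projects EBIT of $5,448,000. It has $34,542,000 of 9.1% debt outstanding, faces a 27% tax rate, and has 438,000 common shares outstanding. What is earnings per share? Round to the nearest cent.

$3.84

Pre-tax income = $5,448,000 − $3,143,322.00 = $2,304,678.00.
Net income = $2,304,678.00 × (1 − 0.27) = $1,682,414.94.
EPS = $1,682,414.94 ÷ 438,000 = $3.84.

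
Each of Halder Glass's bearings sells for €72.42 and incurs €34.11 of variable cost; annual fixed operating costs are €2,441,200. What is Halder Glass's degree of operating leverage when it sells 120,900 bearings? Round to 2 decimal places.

2.11

At 120,900 units, contribution = 120,900 × €38.31 = €4,631,679.00.
Operating income = contribution − fixed costs = €4,631,679.00 − €2,441,200 = €2,190,479.00.
DOL = contribution ÷ EBIT = €4,631,679.00 ÷ €2,190,479.00 = 2.1145.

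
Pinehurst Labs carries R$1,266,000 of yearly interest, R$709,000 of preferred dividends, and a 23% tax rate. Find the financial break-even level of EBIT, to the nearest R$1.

Preferred dividends are paid after tax, so their pre-tax equivalent is R$709,000 ÷ (1 − 0.23) = R$920,779.22.
Financial break-even EBIT = interest + D_p ÷ (1 − t) = R$1,266,000 + R$920,779.22 = R$2,186,779.22.

R$2,186,779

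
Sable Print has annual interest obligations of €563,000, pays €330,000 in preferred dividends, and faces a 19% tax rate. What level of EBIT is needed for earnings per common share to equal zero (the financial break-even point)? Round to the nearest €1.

Preferred dividends are paid after tax, so their pre-tax equivalent is €330,000 ÷ (1 − 0.19) = €407,407.41.
Financial break-even EBIT = interest + D_p ÷ (1 − t) = €563,000 + €407,407.41 = €970,407.41.

€970,407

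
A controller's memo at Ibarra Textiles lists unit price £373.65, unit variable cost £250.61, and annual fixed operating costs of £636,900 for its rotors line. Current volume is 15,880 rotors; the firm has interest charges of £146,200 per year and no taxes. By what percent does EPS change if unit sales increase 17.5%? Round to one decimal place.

+29.2%

Contribution at this volume is 15,880 × £123.04 = £1,953,875.20.
Subtracting fixed costs: EBIT = £1,953,875.20 − £636,900 = £1,316,975.20.
Interest = £146,200.00, so EBIT − I = £1,170,775.20.
Degree of combined leverage = contribution ÷ (EBIT − I) = £1,953,875.20 ÷ £1,170,775.20 = 1.6689.
%ΔEPS = DCL × %ΔSales = 1.6689 × +17.5% = +29.2%.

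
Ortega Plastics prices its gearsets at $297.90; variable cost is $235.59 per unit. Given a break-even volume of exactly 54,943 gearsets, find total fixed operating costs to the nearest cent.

Unit CM = price − variable cost = $297.90 − $235.59 = $62.31.
Fixed costs = break-even units × CM = 54,943 × $62.31 = $3,423,498.33.

$3,423,498.33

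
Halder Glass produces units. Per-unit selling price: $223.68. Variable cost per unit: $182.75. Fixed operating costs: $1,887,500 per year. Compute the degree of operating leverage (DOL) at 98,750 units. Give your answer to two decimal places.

1.88

Total contribution margin = 98,750 × $40.93 = $4,041,837.50.
Operating income = contribution − fixed costs = $4,041,837.50 − $1,887,500 = $2,154,337.50.
Degree of operating leverage = $4,041,837.50 / $2,154,337.50 = 1.8761.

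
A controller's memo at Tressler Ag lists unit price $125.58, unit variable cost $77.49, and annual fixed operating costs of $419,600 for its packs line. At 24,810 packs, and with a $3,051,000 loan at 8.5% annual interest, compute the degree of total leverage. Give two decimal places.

Contribution at this volume is 24,810 × $48.09 = $1,193,112.90.
Subtracting fixed costs: EBIT = $1,193,112.90 − $419,600 = $773,512.90. Interest = $259,335.00, so EBIT − I = $514,177.90.
DCL = contribution ÷ (EBIT − I) = $1,193,112.90 ÷ $514,177.90 = 2.3204.

2.32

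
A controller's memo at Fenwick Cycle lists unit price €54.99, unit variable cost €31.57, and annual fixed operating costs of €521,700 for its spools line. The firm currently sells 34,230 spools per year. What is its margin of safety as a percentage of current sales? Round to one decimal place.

34.9%

Contribution margin per unit = €54.99 − €31.57 = €23.42. Break-even units = €521,700 ÷ €23.42 = 22,275.83; break-even revenue = 22,275.83 × €54.99 = €1,224,948.04.
Actual sales revenue = 34,230 × €54.99 = €1,882,307.70.
Margin of safety = (€1,882,307.70 − €1,224,948.04) ÷ €1,882,307.70 = 34.9%.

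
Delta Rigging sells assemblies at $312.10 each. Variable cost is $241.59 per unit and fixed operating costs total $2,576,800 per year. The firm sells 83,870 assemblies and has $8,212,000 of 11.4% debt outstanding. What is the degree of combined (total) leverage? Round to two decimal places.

2.46

At 83,870 units, contribution = 83,870 × $70.51 = $5,913,673.70.
Operating income = contribution − fixed costs = $5,913,673.70 − $2,576,800 = $3,336,873.70. Interest = $936,168.00.
DOL = $5,913,673.70 ÷ $3,336,873.70 = 1.7722; DFL = $3,336,873.70 ÷ $2,400,705.70 = 1.3900.
Combined leverage = 1.7722 × 1.3900 = 2.4634.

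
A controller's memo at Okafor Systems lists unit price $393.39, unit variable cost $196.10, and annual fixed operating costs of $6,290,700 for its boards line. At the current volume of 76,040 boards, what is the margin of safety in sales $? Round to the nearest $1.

Contribution margin per unit = $393.39 − $196.10 = $197.29. Break-even units = $6,290,700 ÷ $197.29 = 31,885.55; break-even revenue = 31,885.55 × $393.39 = $12,543,456.20.
Actual sales revenue = 76,040 × $393.39 = $29,913,375.60.
Margin of safety = $29,913,375.60 − $12,543,456.20 = $17,369,919.

$17,369,919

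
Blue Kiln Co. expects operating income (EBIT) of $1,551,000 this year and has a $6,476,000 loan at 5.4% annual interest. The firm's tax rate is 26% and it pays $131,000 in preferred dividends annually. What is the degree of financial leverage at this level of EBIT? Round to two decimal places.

1.51

Interest = $349,704.00.
Preferred dividends grossed up pre-tax: $131,000 / (1 − 0.26) = $177,027.03.
DFL = EBIT ÷ [EBIT − I − D_p/(1−t)] = $1,551,000 ÷ [$1,551,000 − $349,704.00 − $177,027.03] = $1,551,000 ÷ $1,024,268.97 = 1.5143.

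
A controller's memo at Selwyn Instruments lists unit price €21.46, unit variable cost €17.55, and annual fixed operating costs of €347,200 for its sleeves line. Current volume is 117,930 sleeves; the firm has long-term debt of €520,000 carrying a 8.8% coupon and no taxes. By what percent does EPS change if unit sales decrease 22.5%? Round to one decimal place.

-152.2%

Total contribution margin = 117,930 × €3.91 = €461,106.30.
Operating income = contribution − fixed costs = €461,106.30 − €347,200 = €113,906.30.
After interest of €45,760.00, pre-tax earnings = €68,146.30.
Degree of combined leverage = contribution ÷ (EBIT − I) = €461,106.30 ÷ €68,146.30 = 6.7664.
%ΔEPS = DCL × %ΔSales = 6.7664 × -22.5% = -152.2%.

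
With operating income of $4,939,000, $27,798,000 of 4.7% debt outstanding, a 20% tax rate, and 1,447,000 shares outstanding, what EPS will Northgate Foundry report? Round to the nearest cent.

Pre-tax income = $4,939,000 − $1,306,506.00 = $3,632,494.00.
Net income = $3,632,494.00 × (1 − 0.20) = $2,905,995.20.
Per share: $2,905,995.20 / 1,447,000 shares = $2.01.

$2.01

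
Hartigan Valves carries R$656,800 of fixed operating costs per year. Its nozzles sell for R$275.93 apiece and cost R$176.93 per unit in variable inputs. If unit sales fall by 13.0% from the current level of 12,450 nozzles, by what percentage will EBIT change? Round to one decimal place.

-27.8%

At 12,450 units, contribution = 12,450 × R$99.00 = R$1,232,550.00.
Subtracting fixed costs: EBIT = R$1,232,550.00 − R$656,800 = R$575,750.00.
So DOL = total CM / EBIT = R$1,232,550.00 / R$575,750.00 = 2.1408.
%ΔEBIT = DOL × %ΔSales = 2.1408 × -13.0% = -27.8%.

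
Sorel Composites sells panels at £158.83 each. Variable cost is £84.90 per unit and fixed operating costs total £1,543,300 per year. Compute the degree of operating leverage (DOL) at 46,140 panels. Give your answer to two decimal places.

1.83

Total contribution margin = 46,140 × £73.93 = £3,411,130.20.
Operating income = contribution − fixed costs = £3,411,130.20 − £1,543,300 = £1,867,830.20.
DOL = contribution ÷ EBIT = £3,411,130.20 ÷ £1,867,830.20 = 1.8263.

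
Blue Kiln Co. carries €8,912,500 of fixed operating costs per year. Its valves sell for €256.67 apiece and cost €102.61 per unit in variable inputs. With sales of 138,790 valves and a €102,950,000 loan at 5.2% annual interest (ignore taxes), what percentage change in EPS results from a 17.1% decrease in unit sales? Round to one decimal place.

-51.4%

At 138,790 units, contribution = 138,790 × €154.06 = €21,381,987.40.
EBIT = €21,381,987.40 − €8,912,500 = €12,469,487.40.
Interest = €5,353,400.00, so EBIT − I = €7,116,087.40.
Degree of combined leverage = contribution ÷ (EBIT − I) = €21,381,987.40 ÷ €7,116,087.40 = 3.0047.
EPS therefore changes by 3.0047 × (-17.1%) = -51.4%.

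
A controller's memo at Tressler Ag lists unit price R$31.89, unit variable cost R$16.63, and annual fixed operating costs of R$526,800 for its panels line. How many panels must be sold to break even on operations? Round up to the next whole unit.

Unit CM = price − variable cost = R$31.89 − R$16.63 = R$15.26.
Units to break even: R$526,800 ÷ R$15.26 = 34,521.63, rounded up to 34,522.

34,522 panels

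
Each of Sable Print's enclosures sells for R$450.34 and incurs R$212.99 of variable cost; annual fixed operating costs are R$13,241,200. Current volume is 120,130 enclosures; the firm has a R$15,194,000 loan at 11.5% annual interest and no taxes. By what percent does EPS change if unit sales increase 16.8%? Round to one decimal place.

Total contribution margin = 120,130 × R$237.35 = R$28,512,855.50.
EBIT = R$28,512,855.50 − R$13,241,200 = R$15,271,655.50.
After interest of R$1,747,310.00, pre-tax earnings = R$13,524,345.50.
DCL = total CM / (EBIT − I) = R$28,512,855.50 / R$13,524,345.50 = 2.1083.
EPS therefore changes by 2.1083 × (+16.8%) = +35.4%.

+35.4%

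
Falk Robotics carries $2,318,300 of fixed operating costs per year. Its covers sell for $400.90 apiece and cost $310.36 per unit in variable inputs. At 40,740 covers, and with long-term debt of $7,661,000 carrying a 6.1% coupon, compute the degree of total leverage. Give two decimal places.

At 40,740 units, contribution = 40,740 × $90.54 = $3,688,599.60.
EBIT = $3,688,599.60 − $2,318,300 = $1,370,299.60. Interest = $467,321.00.
DOL = $3,688,599.60 ÷ $1,370,299.60 = 2.6918; DFL = $1,370,299.60 ÷ $902,978.60 = 1.5175.
DCL = DOL × DFL = 2.6918 × 1.5175 = 4.0848.

4.08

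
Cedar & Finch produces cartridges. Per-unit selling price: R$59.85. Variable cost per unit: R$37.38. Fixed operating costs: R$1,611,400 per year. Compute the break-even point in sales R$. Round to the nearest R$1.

R$4,292,047

Contribution margin per unit = R$59.85 − R$37.38 = R$22.47, a CM ratio of R$22.47 ÷ R$59.85 = 0.3754.
Break-even revenue = fixed costs × price ÷ CM = R$1,611,400 × R$59.85 ÷ R$22.47 = R$4,292,047.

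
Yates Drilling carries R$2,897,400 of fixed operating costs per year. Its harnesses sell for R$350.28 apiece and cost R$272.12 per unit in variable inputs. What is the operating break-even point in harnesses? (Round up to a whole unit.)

Unit CM = price − variable cost = R$350.28 − R$272.12 = R$78.16.
Break-even Q = R$2,897,400 / R$78.16 = 37,070.11 → 37,071 harnesses.

37,071 harnesses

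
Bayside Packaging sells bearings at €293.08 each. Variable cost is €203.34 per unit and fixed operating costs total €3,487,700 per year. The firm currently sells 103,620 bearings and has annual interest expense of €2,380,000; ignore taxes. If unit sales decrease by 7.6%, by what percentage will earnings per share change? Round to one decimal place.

Contribution at this volume is 103,620 × €89.74 = €9,298,858.80.
EBIT = €9,298,858.80 − €3,487,700 = €5,811,158.80.
After interest of €2,380,000.00, pre-tax earnings = €3,431,158.80.
DCL = total CM / (EBIT − I) = €9,298,858.80 / €3,431,158.80 = 2.7101.
%ΔEPS = DCL × %ΔSales = 2.7101 × -7.6% = -20.6%.

-20.6%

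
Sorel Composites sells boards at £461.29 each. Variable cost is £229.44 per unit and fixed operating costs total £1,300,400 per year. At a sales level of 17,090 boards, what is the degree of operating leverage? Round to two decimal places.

Total contribution margin = 17,090 × £231.85 = £3,962,316.50.
EBIT = £3,962,316.50 − £1,300,400 = £2,661,916.50.
DOL = contribution ÷ EBIT = £3,962,316.50 ÷ £2,661,916.50 = 1.4885.

1.49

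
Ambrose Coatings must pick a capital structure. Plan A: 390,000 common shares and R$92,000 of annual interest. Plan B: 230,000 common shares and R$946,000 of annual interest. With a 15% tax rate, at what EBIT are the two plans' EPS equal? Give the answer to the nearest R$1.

R$2,173,625

Set EPS_A = EPS_B: (EBIT − R$92,000)(1 − 0.15) ÷ 390,000 = (EBIT − R$946,000)(1 − 0.15) ÷ 230,000.
Cancelling (1 − t) and cross-multiplying: 230,000·(EBIT − 92,000) = 390,000·(EBIT − 946,000).
Solving, EBIT = (946,000·390,000 − 92,000·230,000) / (390,000 − 230,000) = 347,780,000,000 / 160,000 = 2,173,625.00.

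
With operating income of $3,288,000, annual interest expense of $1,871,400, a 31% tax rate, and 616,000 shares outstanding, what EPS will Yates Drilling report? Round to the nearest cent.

$1.59

Interest = $1,871,400.00, so EBT = $3,288,000 − $1,871,400.00 = $1,416,600.00.
Net income = $1,416,600.00 × (1 − 0.31) = $977,454.00.
EPS = $977,454.00 ÷ 616,000 = $1.59.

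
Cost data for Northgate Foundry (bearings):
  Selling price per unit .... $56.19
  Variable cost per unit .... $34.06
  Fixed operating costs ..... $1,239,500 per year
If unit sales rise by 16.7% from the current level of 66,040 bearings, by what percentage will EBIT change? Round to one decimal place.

+110.0%

At 66,040 units, contribution = 66,040 × $22.13 = $1,461,465.20.
Subtracting fixed costs: EBIT = $1,461,465.20 − $1,239,500 = $221,965.20.
DOL = contribution ÷ EBIT = $1,461,465.20 ÷ $221,965.20 = 6.5842.
%ΔEBIT = DOL × %ΔSales = 6.5842 × +16.7% = +110.0%.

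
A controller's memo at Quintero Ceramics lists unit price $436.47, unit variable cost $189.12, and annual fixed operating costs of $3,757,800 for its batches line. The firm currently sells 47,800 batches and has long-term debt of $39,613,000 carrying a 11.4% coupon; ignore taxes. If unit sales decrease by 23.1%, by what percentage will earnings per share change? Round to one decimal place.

-76.9%

At 47,800 units, contribution = 47,800 × $247.35 = $11,823,330.00.
EBIT = $11,823,330.00 − $3,757,800 = $8,065,530.00.
Interest = $4,515,882.00, so EBIT − I = $3,549,648.00.
DCL = total CM / (EBIT − I) = $11,823,330.00 / $3,549,648.00 = 3.3308.
EPS therefore changes by 3.3308 × (-23.1%) = -76.9%.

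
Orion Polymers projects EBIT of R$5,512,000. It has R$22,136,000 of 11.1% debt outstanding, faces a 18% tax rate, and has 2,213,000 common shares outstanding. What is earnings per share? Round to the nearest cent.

Interest = R$2,457,096.00, so EBT = R$5,512,000 − R$2,457,096.00 = R$3,054,904.00.
Net income = R$3,054,904.00 × (1 − 0.18) = R$2,505,021.28.
Per share: R$2,505,021.28 / 2,213,000 shares = R$1.13.

R$1.13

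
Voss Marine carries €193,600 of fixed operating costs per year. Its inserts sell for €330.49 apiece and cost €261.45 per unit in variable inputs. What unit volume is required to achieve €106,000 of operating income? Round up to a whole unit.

Unit CM = price − variable cost = €330.49 − €261.45 = €69.04.
Units = (FC + target) / CM = (€193,600 + €106,000) / €69.04 = 4,339.51, so 4,340 inserts.

4,340 inserts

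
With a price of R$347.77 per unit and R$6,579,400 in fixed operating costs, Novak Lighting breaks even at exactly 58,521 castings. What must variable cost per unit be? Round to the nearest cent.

Contribution per unit must be FC / Q = R$6,579,400 / 58,521 = R$112.4280.
Variable cost per unit = R$347.77 − R$112.4280 = R$235.34.

R$235.34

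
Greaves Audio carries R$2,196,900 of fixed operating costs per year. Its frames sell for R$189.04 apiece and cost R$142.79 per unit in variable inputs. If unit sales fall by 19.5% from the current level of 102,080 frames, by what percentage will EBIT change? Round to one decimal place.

-36.5%

Total contribution margin = 102,080 × R$46.25 = R$4,721,200.00.
Subtracting fixed costs: EBIT = R$4,721,200.00 − R$2,196,900 = R$2,524,300.00.
Degree of operating leverage = R$4,721,200.00 / R$2,524,300.00 = 1.8703.
So EBIT moves 1.8703 × (-19.5%) = -36.5%.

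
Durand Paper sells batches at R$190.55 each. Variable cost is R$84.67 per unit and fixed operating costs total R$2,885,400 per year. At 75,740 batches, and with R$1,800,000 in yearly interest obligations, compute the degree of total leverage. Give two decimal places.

At 75,740 units, contribution = 75,740 × R$105.88 = R$8,019,351.20.
Subtracting fixed costs: EBIT = R$8,019,351.20 − R$2,885,400 = R$5,133,951.20. Interest = R$1,800,000.00, so EBIT − I = R$3,333,951.20.
DCL = contribution ÷ (EBIT − I) = R$8,019,351.20 ÷ R$3,333,951.20 = 2.4054.

2.41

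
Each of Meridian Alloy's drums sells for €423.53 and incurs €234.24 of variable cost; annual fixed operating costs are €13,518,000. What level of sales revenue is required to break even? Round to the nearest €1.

CM per unit = €423.53 − €234.24 = €189.29; CM ratio = €189.29 / €423.53 = 0.4469.
Break-even sales = FC ÷ CM ratio = €13,518,000 × €423.53 / €189.29 = €30,246,070.

€30,246,070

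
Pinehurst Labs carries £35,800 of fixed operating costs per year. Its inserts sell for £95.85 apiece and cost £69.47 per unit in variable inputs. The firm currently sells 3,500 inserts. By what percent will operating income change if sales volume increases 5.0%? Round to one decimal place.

+8.2%

At 3,500 units, contribution = 3,500 × £26.38 = £92,330.00.
Operating income = contribution − fixed costs = £92,330.00 − £35,800 = £56,530.00.
Degree of operating leverage = £92,330.00 / £56,530.00 = 1.6333.
So EBIT moves 1.6333 × (+5.0%) = +8.2%.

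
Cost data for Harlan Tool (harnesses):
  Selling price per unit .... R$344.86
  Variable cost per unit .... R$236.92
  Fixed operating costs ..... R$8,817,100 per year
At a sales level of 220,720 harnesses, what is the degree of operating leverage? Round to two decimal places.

1.59

Contribution at this volume is 220,720 × R$107.94 = R$23,824,516.80.
Subtracting fixed costs: EBIT = R$23,824,516.80 − R$8,817,100 = R$15,007,416.80.
DOL = contribution ÷ EBIT = R$23,824,516.80 ÷ R$15,007,416.80 = 1.5875.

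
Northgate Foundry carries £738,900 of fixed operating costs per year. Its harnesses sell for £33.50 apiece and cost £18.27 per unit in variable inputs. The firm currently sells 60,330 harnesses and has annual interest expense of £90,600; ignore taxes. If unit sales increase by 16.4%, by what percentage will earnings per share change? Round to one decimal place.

+168.7%

Contribution at this volume is 60,330 × £15.23 = £918,825.90.
Subtracting fixed costs: EBIT = £918,825.90 − £738,900 = £179,925.90.
Interest = £90,600.00, so EBIT − I = £89,325.90.
Degree of combined leverage = contribution ÷ (EBIT − I) = £918,825.90 ÷ £89,325.90 = 10.2862.
%ΔEPS = DCL × %ΔSales = 10.2862 × +16.4% = +168.7%.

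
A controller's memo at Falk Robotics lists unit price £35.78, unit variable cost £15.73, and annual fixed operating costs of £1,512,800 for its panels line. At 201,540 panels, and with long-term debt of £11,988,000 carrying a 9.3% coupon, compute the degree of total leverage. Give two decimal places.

Total contribution margin = 201,540 × £20.05 = £4,040,877.00.
Operating income = contribution − fixed costs = £4,040,877.00 − £1,512,800 = £2,528,077.00. Interest = £1,114,884.00.
DOL = £4,040,877.00 ÷ £2,528,077.00 = 1.5984; DFL = £2,528,077.00 ÷ £1,413,193.00 = 1.7889.
DCL = DOL × DFL = 1.5984 × 1.7889 = 2.8594.

2.86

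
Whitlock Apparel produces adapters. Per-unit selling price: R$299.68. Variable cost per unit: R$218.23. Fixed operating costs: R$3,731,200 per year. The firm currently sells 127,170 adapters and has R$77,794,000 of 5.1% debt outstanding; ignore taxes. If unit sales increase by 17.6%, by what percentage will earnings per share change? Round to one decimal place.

Contribution at this volume is 127,170 × R$81.45 = R$10,357,996.50.
EBIT = R$10,357,996.50 − R$3,731,200 = R$6,626,796.50.
Interest = R$3,967,494.00, so EBIT − I = R$2,659,302.50.
DCL = total CM / (EBIT − I) = R$10,357,996.50 / R$2,659,302.50 = 3.8950.
EPS therefore changes by 3.8950 × (+17.6%) = +68.6%.

+68.6%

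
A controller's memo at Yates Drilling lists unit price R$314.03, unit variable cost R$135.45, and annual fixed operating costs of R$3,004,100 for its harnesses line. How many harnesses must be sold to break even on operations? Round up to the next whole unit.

16,823 harnesses

Each unit contributes R$314.03 − R$135.45 = R$178.58.
Units to break even: R$3,004,100 ÷ R$178.58 = 16,822.15, rounded up to 16,823.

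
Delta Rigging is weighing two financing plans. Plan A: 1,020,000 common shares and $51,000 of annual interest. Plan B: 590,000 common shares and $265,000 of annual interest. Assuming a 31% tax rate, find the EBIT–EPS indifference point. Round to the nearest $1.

Set EPS_A = EPS_B: (EBIT − $51,000)(1 − 0.31) ÷ 1,020,000 = (EBIT − $265,000)(1 − 0.31) ÷ 590,000.
Cancelling (1 − t) and cross-multiplying: 590,000·(EBIT − 51,000) = 1,020,000·(EBIT − 265,000).
EBIT × (1,020,000 − 590,000) = 265,000 × 1,020,000 − 51,000 × 590,000 = 240,210,000,000, so EBIT = 240,210,000,000 ÷ 430,000 = 558,627.91.

$558,628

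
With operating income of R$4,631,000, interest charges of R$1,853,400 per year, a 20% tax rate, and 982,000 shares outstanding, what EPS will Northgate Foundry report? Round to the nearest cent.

R$2.26

Interest = R$1,853,400.00, so EBT = R$4,631,000 − R$1,853,400.00 = R$2,777,600.00.
Net income = R$2,777,600.00 × (1 − 0.20) = R$2,222,080.00.
EPS = R$2,222,080.00 ÷ 982,000 = R$2.26.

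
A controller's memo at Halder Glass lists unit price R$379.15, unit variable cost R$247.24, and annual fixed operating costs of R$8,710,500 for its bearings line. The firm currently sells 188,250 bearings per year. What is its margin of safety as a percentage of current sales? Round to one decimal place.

64.9%

Each unit contributes R$379.15 − R$247.24 = R$131.91. Break-even units = R$8,710,500 ÷ R$131.91 = 66,033.66; break-even revenue = 66,033.66 × R$379.15 = R$25,036,661.93.
Current sales = 188,250 × R$379.15 = R$71,374,987.50.
Margin of safety = (R$71,374,987.50 − R$25,036,661.93) ÷ R$71,374,987.50 = 64.9%.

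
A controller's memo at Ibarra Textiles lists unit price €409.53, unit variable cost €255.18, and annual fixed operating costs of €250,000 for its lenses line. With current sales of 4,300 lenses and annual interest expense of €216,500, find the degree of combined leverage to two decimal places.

At 4,300 units, contribution = 4,300 × €154.35 = €663,705.00.
Operating income = contribution − fixed costs = €663,705.00 − €250,000 = €413,705.00. Interest = €216,500.00.
DOL = €663,705.00 ÷ €413,705.00 = 1.6043; DFL = €413,705.00 ÷ €197,205.00 = 2.0978.
Combined leverage = 1.6043 × 2.0978 = 3.3655.

3.37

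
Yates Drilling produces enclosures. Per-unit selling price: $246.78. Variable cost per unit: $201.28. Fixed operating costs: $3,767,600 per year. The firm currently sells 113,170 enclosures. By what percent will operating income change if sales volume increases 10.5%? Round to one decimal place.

+39.1%

Contribution at this volume is 113,170 × $45.50 = $5,149,235.00.
Subtracting fixed costs: EBIT = $5,149,235.00 − $3,767,600 = $1,381,635.00.
Degree of operating leverage = $5,149,235.00 / $1,381,635.00 = 3.7269.
Operating income changes by 3.7269 × +10.5% = +39.1%.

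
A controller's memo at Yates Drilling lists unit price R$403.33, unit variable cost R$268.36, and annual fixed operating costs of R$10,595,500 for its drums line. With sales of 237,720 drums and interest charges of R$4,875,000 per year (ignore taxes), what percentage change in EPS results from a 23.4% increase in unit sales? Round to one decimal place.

+45.2%

Total contribution margin = 237,720 × R$134.97 = R$32,085,068.40.
Subtracting fixed costs: EBIT = R$32,085,068.40 − R$10,595,500 = R$21,489,568.40.
Interest = R$4,875,000.00, so EBIT − I = R$16,614,568.40.
DCL = total CM / (EBIT − I) = R$32,085,068.40 / R$16,614,568.40 = 1.9311.
%ΔEPS = DCL × %ΔSales = 1.9311 × +23.4% = +45.2%.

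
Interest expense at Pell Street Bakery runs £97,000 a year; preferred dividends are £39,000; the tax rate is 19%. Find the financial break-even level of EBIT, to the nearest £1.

£145,148

Preferred dividends are paid after tax, so their pre-tax equivalent is £39,000 ÷ (1 − 0.19) = £48,148.15.
EPS = 0 when EBIT covers interest plus the pre-tax preferred burden: £97,000 + £48,148.15 = £145,148.15.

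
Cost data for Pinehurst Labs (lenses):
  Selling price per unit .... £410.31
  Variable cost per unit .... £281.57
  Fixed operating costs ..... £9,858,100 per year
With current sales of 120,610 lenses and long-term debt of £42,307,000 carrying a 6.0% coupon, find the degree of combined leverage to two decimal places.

At 120,610 units, contribution = 120,610 × £128.74 = £15,527,331.40.
EBIT = £15,527,331.40 − £9,858,100 = £5,669,231.40. Interest = £2,538,420.00.
DOL = £15,527,331.40 ÷ £5,669,231.40 = 2.7389; DFL = £5,669,231.40 ÷ £3,130,811.40 = 1.8108.
Combined leverage = 2.7389 × 1.8108 = 4.9596.

4.96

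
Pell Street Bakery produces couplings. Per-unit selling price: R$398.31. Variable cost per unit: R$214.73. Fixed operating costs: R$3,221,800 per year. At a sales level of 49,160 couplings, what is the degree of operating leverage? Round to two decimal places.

1.56

Contribution at this volume is 49,160 × R$183.58 = R$9,024,792.80.
Operating income = contribution − fixed costs = R$9,024,792.80 − R$3,221,800 = R$5,802,992.80.
So DOL = total CM / EBIT = R$9,024,792.80 / R$5,802,992.80 = 1.5552.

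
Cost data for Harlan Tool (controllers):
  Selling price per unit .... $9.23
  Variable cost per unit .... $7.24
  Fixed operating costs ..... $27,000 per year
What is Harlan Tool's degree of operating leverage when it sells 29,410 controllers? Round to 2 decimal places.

1.86

At 29,410 units, contribution = 29,410 × $1.99 = $58,525.90.
Subtracting fixed costs: EBIT = $58,525.90 − $27,000 = $31,525.90.
Degree of operating leverage = $58,525.90 / $31,525.90 = 1.8564.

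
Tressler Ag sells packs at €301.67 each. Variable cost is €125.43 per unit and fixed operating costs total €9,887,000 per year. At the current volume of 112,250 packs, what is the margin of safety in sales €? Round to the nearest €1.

€16,938,880

Contribution margin per unit = €301.67 − €125.43 = €176.24. Break-even units = €9,887,000 ÷ €176.24 = 56,099.64; break-even revenue = 56,099.64 × €301.67 = €16,923,577.45.
Current sales = 112,250 × €301.67 = €33,862,457.50.
Margin of safety = €33,862,457.50 − €16,923,577.45 = €16,938,880.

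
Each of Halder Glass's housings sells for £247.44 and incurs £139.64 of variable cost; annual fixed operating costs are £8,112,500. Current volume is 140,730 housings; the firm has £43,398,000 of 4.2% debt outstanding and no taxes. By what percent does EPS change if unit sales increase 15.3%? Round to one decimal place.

+44.3%

At 140,730 units, contribution = 140,730 × £107.80 = £15,170,694.00.
EBIT = £15,170,694.00 − £8,112,500 = £7,058,194.00.
After interest of £1,822,716.00, pre-tax earnings = £5,235,478.00.
Degree of combined leverage = contribution ÷ (EBIT − I) = £15,170,694.00 ÷ £5,235,478.00 = 2.8977.
EPS therefore changes by 2.8977 × (+15.3%) = +44.3%.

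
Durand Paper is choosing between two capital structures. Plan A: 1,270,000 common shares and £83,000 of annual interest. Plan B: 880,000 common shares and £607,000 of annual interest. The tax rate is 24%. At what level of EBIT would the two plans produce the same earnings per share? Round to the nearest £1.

£1,789,359

Set EPS_A = EPS_B: (EBIT − £83,000)(1 − 0.24) ÷ 1,270,000 = (EBIT − £607,000)(1 − 0.24) ÷ 880,000.
Cancelling (1 − t) and cross-multiplying: 880,000·(EBIT − 83,000) = 1,270,000·(EBIT − 607,000).
Solving, EBIT = (607,000·1,270,000 − 83,000·880,000) / (1,270,000 − 880,000) = 697,850,000,000 / 390,000 = 1,789,358.97.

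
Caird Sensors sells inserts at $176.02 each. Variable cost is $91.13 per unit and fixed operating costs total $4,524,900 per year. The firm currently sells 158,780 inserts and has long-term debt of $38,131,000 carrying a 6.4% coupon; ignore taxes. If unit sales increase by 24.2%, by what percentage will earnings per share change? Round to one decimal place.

At 158,780 units, contribution = 158,780 × $84.89 = $13,478,834.20.
EBIT = $13,478,834.20 − $4,524,900 = $8,953,934.20.
Interest = $2,440,384.00, so EBIT − I = $6,513,550.20.
Degree of combined leverage = contribution ÷ (EBIT − I) = $13,478,834.20 ÷ $6,513,550.20 = 2.0694.
EPS therefore changes by 2.0694 × (+24.2%) = +50.1%.

+50.1%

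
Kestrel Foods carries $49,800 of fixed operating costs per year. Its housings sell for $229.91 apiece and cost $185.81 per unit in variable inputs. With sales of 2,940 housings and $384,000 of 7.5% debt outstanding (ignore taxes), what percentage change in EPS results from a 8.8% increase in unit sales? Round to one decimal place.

+22.3%

Total contribution margin = 2,940 × $44.10 = $129,654.00.
EBIT = $129,654.00 − $49,800 = $79,854.00.
After interest of $28,800.00, pre-tax earnings = $51,054.00.
Degree of combined leverage = contribution ÷ (EBIT − I) = $129,654.00 ÷ $51,054.00 = 2.5395.
EPS therefore changes by 2.5395 × (+8.8%) = +22.3%.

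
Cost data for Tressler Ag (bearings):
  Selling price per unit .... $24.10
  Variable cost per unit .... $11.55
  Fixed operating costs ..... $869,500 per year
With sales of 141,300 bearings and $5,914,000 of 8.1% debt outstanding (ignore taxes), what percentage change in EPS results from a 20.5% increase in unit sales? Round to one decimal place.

+85.6%

Contribution at this volume is 141,300 × $12.55 = $1,773,315.00.
Subtracting fixed costs: EBIT = $1,773,315.00 − $869,500 = $903,815.00.
Interest = $479,034.00, so EBIT − I = $424,781.00.
DCL = total CM / (EBIT − I) = $1,773,315.00 / $424,781.00 = 4.1747.
EPS therefore changes by 4.1747 × (+20.5%) = +85.6%.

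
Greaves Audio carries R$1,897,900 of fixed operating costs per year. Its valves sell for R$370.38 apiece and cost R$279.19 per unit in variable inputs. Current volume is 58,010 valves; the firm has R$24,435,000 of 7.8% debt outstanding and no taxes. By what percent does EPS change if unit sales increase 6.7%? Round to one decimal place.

+23.8%

Total contribution margin = 58,010 × R$91.19 = R$5,289,931.90.
Operating income = contribution − fixed costs = R$5,289,931.90 − R$1,897,900 = R$3,392,031.90.
After interest of R$1,905,930.00, pre-tax earnings = R$1,486,101.90.
Degree of combined leverage = contribution ÷ (EBIT − I) = R$5,289,931.90 ÷ R$1,486,101.90 = 3.5596.
%ΔEPS = DCL × %ΔSales = 3.5596 × +6.7% = +23.8%.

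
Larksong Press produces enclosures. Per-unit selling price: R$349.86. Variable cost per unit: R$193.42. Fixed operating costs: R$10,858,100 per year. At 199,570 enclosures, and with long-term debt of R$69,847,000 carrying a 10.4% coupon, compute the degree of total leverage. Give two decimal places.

At 199,570 units, contribution = 199,570 × R$156.44 = R$31,220,730.80.
EBIT = R$31,220,730.80 − R$10,858,100 = R$20,362,630.80. Interest = R$7,264,088.00, so EBIT − I = R$13,098,542.80.
DCL = contribution ÷ (EBIT − I) = R$31,220,730.80 ÷ R$13,098,542.80 = 2.3835.

2.38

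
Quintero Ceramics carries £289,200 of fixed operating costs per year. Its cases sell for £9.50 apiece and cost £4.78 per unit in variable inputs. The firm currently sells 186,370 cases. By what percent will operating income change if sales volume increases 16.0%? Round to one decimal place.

+23.8%

Total contribution margin = 186,370 × £4.72 = £879,666.40.
EBIT = £879,666.40 − £289,200 = £590,466.40.
Degree of operating leverage = £879,666.40 / £590,466.40 = 1.4898.
Operating income changes by 1.4898 × +16.0% = +23.8%.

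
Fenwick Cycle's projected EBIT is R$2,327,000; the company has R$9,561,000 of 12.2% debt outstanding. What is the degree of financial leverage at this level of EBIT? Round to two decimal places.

2.01

Annual interest charges come to R$1,166,442.00.
DFL = EBIT ÷ (EBIT − I) = R$2,327,000 ÷ (R$2,327,000 − R$1,166,442.00) = R$2,327,000 ÷ R$1,160,558.00 = 2.0051.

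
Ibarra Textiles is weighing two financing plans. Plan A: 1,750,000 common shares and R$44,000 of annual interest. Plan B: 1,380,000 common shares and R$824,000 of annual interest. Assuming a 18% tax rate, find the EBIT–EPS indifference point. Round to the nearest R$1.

Set EPS_A = EPS_B: (EBIT − R$44,000)(1 − 0.18) ÷ 1,750,000 = (EBIT − R$824,000)(1 − 0.18) ÷ 1,380,000.
The (1 − t) factor cancels: (EBIT − 44,000) × 1,380,000 = (EBIT − 824,000) × 1,750,000.
Solving, EBIT = (824,000·1,750,000 − 44,000·1,380,000) / (1,750,000 − 1,380,000) = 1,381,280,000,000 / 370,000 = 3,733,189.19.

R$3,733,189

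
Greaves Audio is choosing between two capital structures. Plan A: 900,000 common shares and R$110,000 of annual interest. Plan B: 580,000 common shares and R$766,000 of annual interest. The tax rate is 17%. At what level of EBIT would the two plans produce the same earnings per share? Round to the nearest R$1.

At indifference, (EBIT − 110,000)(1 − t)/900,000 = (EBIT − 766,000)(1 − t)/580,000.
Cancelling (1 − t) and cross-multiplying: 580,000·(EBIT − 110,000) = 900,000·(EBIT − 766,000).
Solving, EBIT = (766,000·900,000 − 110,000·580,000) / (900,000 − 580,000) = 625,600,000,000 / 320,000 = 1,955,000.00.

R$1,955,000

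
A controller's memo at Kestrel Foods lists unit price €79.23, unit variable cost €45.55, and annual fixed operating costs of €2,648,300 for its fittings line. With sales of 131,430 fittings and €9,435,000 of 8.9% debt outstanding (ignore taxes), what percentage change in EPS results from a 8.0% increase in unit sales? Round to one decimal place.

+37.7%

Contribution at this volume is 131,430 × €33.68 = €4,426,562.40.
Subtracting fixed costs: EBIT = €4,426,562.40 − €2,648,300 = €1,778,262.40.
After interest of €839,715.00, pre-tax earnings = €938,547.40.
Degree of combined leverage = contribution ÷ (EBIT − I) = €4,426,562.40 ÷ €938,547.40 = 4.7164.
%ΔEPS = DCL × %ΔSales = 4.7164 × +8.0% = +37.7%.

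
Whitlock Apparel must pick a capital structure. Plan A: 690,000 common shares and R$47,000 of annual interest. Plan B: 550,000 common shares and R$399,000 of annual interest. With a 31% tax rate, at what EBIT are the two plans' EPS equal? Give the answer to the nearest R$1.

R$1,781,857

Set EPS_A = EPS_B: (EBIT − R$47,000)(1 − 0.31) ÷ 690,000 = (EBIT − R$399,000)(1 − 0.31) ÷ 550,000.
The (1 − t) factor cancels: (EBIT − 47,000) × 550,000 = (EBIT − 399,000) × 690,000.
Solving, EBIT = (399,000·690,000 − 47,000·550,000) / (690,000 − 550,000) = 249,460,000,000 / 140,000 = 1,781,857.14.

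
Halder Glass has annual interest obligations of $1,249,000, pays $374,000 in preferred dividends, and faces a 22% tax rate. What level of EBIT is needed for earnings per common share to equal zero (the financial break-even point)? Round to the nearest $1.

Preferred dividends are paid after tax, so their pre-tax equivalent is $374,000 ÷ (1 − 0.22) = $479,487.18.
Financial break-even EBIT = interest + D_p ÷ (1 − t) = $1,249,000 + $479,487.18 = $1,728,487.18.

$1,728,487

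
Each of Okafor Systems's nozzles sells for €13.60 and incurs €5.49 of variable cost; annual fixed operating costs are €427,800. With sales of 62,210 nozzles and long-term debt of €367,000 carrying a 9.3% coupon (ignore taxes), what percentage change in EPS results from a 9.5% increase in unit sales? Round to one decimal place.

Total contribution margin = 62,210 × €8.11 = €504,523.10.
Subtracting fixed costs: EBIT = €504,523.10 − €427,800 = €76,723.10.
After interest of €34,131.00, pre-tax earnings = €42,592.10.
Degree of combined leverage = contribution ÷ (EBIT − I) = €504,523.10 ÷ €42,592.10 = 11.8455.
EPS therefore changes by 11.8455 × (+9.5%) = +112.5%.

+112.5%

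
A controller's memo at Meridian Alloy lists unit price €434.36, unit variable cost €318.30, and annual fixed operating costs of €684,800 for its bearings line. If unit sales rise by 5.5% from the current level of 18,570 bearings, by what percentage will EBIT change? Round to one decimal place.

At 18,570 units, contribution = 18,570 × €116.06 = €2,155,234.20.
Subtracting fixed costs: EBIT = €2,155,234.20 − €684,800 = €1,470,434.20.
So DOL = total CM / EBIT = €2,155,234.20 / €1,470,434.20 = 1.4657.
So EBIT moves 1.4657 × (+5.5%) = +8.1%.

+8.1%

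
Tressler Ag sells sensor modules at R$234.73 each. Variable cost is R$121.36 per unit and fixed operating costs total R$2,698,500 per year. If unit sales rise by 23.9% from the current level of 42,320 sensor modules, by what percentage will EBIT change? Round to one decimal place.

+54.6%

Total contribution margin = 42,320 × R$113.37 = R$4,797,818.40.
Operating income = contribution − fixed costs = R$4,797,818.40 − R$2,698,500 = R$2,099,318.40.
So DOL = total CM / EBIT = R$4,797,818.40 / R$2,099,318.40 = 2.2854.
%ΔEBIT = DOL × %ΔSales = 2.2854 × +23.9% = +54.6%.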